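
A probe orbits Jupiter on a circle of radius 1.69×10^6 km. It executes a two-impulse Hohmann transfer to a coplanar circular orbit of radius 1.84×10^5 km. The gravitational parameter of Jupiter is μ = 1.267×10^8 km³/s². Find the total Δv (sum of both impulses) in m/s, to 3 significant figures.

Semi-major axis of the transfer orbit: a_t = (1.690×10^6 + 1.840×10^5)/2 = 9.370×10^5 km.
At r₁ the circular-orbit speed is v₁ = √(μ/r₁) = 8.659 km/s.
On the transfer ellipse at r₁, vis-viva gives v_a = √[μ(2/r₁ − 1/a_t)] = 3.837 km/s.
First burn Δv₁ = |v_a − v₁| = 4.822 km/s.
At r₂, v₂ = √(μ/r₂) = 26.24 km/s.
Transfer-orbit speed at r₂: v_p = √[μ(2/r₂ − 1/a_t)] = 35.24 km/s.
Second burn Δv₂ = |v₂ − v_p| = 9.000 km/s.
Total Δv = Δv₁ + Δv₂ = 13.82 km/s.

Δv = 13800 m/s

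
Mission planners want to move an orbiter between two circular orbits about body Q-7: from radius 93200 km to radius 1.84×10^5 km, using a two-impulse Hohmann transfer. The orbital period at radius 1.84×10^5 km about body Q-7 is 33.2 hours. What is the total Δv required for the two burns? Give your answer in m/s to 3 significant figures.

From Kepler's third law T² = 4π²r³/μ at r = 1.84×10^5 km, T = 33.2 hours = 33.2 × 3600 s = 1.1952×10^5 s: μ = 4π²r³/T² = 1.72160×10^7 km³/s².
Transfer-ellipse semi-major axis a_t = (r₁ + r₂)/2 = (93200 + 1.840×10^5)/2 = 1.386×10^5 km.
At r₁ the circular-orbit speed is v₁ = √(μ/r₁) = 13.59121 km/s.
On the transfer ellipse at r₁, v² = μ(2/r − 1/a) gives v_p = √[μ(2/r₁ − 1/a_t)] = 15.65977 km/s.
First burn Δv₁ = |v_p − v₁| = 2.06856 km/s.
Circular speed at r₂: v₂ = √(μ/r₂) = 9.6729 km/s.
Transfer-orbit speed at r₂: v_a = √[μ(2/r₂ − 1/a_t)] = 7.9320 km/s.
Second burn Δv₂ = |v₂ − v_a| = 1.74090 km/s.
Total Δv = Δv₁ + Δv₂ = 3.809 km/s.

Δv = 3810 m/s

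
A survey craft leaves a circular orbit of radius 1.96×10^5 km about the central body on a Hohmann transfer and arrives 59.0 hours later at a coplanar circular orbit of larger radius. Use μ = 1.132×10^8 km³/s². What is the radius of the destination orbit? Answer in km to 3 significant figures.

r₂ = 1.41×10^6 km

Transfer time t = 59.0 hours = 2.124×10^5 s, and t = π√(a_t³/μ).
So a_t = (μ t²/π²)^(1/3) = (1.132×10^8 × (2.124×10^5)² / π²)^(1/3) = 8.0282×10^5 km.
Since a_t = (r₁ + r₂)/2, r₂ = 2a_t − r₁ = 2×8.0282×10^5 − 1.960×10^5 = 1.40964×10^6 km.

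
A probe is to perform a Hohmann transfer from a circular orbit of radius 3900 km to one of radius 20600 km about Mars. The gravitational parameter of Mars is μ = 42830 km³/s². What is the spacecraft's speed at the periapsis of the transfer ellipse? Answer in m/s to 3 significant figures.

v = 4300 m/s

Transfer-ellipse semi-major axis a_t = (r₁ + r₂)/2 = (3900 + 20600)/2 = 12250 km.
At periapsis, r = 3900 km.
From the vis-viva equation, v = √[μ(2/r − 1/a_t)] = 4.297 km/s.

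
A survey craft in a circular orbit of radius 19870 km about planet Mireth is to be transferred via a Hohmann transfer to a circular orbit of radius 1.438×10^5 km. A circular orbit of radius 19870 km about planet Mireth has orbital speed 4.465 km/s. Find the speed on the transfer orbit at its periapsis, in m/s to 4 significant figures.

From the circular-orbit relation v² = μ/r at r = 19870 km: μ = v²r = (4.465)² × 19870 = 3.96133×10^5 km³/s².
Semi-major axis of the transfer orbit: a_t = (19870 + 1.438×10^5)/2 = 81835 km.
At periapsis, r = 19870 km.
Vis-viva: v = √[μ(2/r − 1/a_t)] = √[3.96133×10^5 × (2/19870 − 1/81835)] = 5.919 km/s.

v = 5919 m/s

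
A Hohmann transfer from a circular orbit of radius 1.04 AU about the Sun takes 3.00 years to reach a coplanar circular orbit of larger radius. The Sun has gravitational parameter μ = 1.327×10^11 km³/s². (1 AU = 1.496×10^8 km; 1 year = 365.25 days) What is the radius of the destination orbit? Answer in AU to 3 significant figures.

r₂ = 5.56 AU

In km: r₁ = 1.04 × 1.496×10^8 = 1.55584×10^8 km.
Transfer time t = 3.00 years × 365.25 × 86400 s = 9.46728×10^7 s, and t = π√(a_t³/μ).
So a_t = (μ t²/π²)^(1/3) = (1.327×10^11 × (9.46728×10^7)² / π²)^(1/3) = 4.9394×10^8 km.
Since a_t = (r₁ + r₂)/2, r₂ = 2a_t − r₁ = 2×4.9394×10^8 − 1.55584×10^8 = 8.32296×10^8 km.
In AU: r₂ = 8.32296×10^8 / 1.496×10^8 = 5.56 AU.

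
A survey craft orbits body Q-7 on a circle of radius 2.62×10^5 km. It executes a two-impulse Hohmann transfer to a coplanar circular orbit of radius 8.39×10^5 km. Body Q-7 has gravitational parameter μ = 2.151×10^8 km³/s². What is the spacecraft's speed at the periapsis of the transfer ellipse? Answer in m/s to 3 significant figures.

v = 35400 m/s

Transfer-ellipse semi-major axis a_t = (r₁ + r₂)/2 = (2.620×10^5 + 8.390×10^5)/2 = 5.505×10^5 km.
At periapsis, r = 2.620×10^5 km.
From the vis-viva equation, v = √[μ(2/r − 1/a_t)] = 35.37 km/s.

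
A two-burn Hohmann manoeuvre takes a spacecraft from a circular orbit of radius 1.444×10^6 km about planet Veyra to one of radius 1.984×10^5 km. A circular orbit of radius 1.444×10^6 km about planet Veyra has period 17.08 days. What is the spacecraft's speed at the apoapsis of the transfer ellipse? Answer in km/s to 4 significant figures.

v = 3.022 km/s

From Kepler's third law T² = 4π²r³/μ at r = 1.444×10^6 km, T = 17.08 days = 17.08 × 86400 s = 1.475712×10^6 s: μ = 4π²r³/T² = 5.45831×10^7 km³/s².
Semi-major axis of the transfer orbit: a_t = (1.444×10^6 + 1.984×10^5)/2 = 8.212×10^5 km.
At apoapsis, r = 1.444×10^6 km.
Vis-viva: v = √[μ(2/r − 1/a_t)] = √[5.45831×10^7 × (2/1.444×10^6 − 1/8.212×10^5)] = 3.022 km/s.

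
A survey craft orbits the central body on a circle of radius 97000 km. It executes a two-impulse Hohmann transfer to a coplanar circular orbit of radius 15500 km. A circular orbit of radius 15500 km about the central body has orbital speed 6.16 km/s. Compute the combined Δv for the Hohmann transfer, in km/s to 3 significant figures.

From the circular-orbit relation v² = μ/r at r = 15500 km: μ = v²r = (6.16)² × 15500 = 5.88157×10^5 km³/s².
The Hohmann ellipse has a_t = (r₁ + r₂)/2 = 56250 km.
Circular speed at r₁: v₁ = √(μ/r₁) = √(5.88157×10^5/97000) = 2.4624 km/s.
Transfer-orbit speed at r₁ (vis-viva): v_a = √[μ(2/r₁ − 1/a_t)] = 1.2926 km/s.
First burn Δv₁ = |v_a − v₁| = 1.170 km/s.
At r₂, v₂ = √(μ/r₂) = 6.160 km/s.
Transfer-orbit speed at r₂: v_p = √[μ(2/r₂ − 1/a_t)] = 8.089 km/s.
Second burn Δv₂ = |v₂ − v_p| = 1.929 km/s.
Δv = Δv₁ + Δv₂ = 1.170 + 1.929 = 3.099 km/s.

Δv = 3.10 km/s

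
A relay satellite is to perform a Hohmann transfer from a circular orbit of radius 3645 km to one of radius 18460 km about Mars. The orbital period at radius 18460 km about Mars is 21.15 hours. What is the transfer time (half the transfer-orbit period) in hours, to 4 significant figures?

t = 4.899 hours

From Kepler's third law T² = 4π²r³/μ at r = 18460 km, T = 21.15 hours = 21.15 × 3600 s = 76140 s: μ = 4π²r³/T² = 42838.0 km³/s².
Transfer-ellipse semi-major axis a_t = (r₁ + r₂)/2 = (3645 + 18460)/2 = 11052.5 km.
Half the transfer-orbit period gives t = π√(a_t³/μ) = 17637 s.
Converting: 17637 s ÷ 3600 s/hour = 4.899 hours.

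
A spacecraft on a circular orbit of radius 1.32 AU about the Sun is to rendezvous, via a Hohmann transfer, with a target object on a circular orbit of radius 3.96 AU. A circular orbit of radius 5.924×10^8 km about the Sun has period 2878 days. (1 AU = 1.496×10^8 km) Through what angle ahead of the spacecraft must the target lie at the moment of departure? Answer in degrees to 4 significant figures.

φ = 82.02°

From Kepler's third law T² = 4π²r³/μ at r = 5.924×10^8 km, T = 2878 days = 2878 × 86400 s = 2.486592×10^8 s: μ = 4π²r³/T² = 1.32738×10^11 km³/s².
In km: r₁ = 1.32 × 1.496×10^8 = 1.97472×10^8 km; r₂ = 3.96 × 1.496×10^8 = 5.92416×10^8 km.
Semi-major axis of the transfer orbit: a_t = (1.97472×10^8 + 5.92416×10^8)/2 = 3.94944×10^8 km.
The half-period of the transfer ellipse is t = π√(a_t³/μ) = 6.768×10^7 s.
The target's mean motion on its circular orbit is ω₂ = √(μ/r₂³) = 2.527×10^-8 rad/s.
Angle swept by the target during transfer: ω₂·t = 1.710 rad = 97.98°.
The spacecraft traverses 180° on the transfer ellipse, so the target must lead by 180° − 97.98° = 82.02°.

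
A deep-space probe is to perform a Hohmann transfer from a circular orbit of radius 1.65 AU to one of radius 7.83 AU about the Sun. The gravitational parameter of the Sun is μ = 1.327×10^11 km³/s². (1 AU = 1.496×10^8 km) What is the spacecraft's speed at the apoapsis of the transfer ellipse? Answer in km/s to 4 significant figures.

In km: r₁ = 1.65 × 1.496×10^8 = 2.4684×10^8 km; r₂ = 7.83 × 1.496×10^8 = 1.171368×10^9 km.
The Hohmann ellipse has a_t = (r₁ + r₂)/2 = 7.09104×10^8 km.
The apoapsis of the transfer ellipse is at r = 1.171368×10^9 km.
From the vis-viva equation, v = √[μ(2/r − 1/a_t)] = 6.280 km/s.

v = 6.280 km/s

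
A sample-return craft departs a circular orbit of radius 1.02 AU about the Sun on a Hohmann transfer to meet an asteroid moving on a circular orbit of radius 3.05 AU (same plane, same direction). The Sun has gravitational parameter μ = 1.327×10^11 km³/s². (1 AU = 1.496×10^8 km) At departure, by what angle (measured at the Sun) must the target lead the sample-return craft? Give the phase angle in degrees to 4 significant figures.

In km: r₁ = 1.02 × 1.496×10^8 = 1.52592×10^8 km; r₂ = 3.05 × 1.496×10^8 = 4.5628×10^8 km.
Semi-major axis of the transfer orbit: a_t = (1.52592×10^8 + 4.5628×10^8)/2 = 3.04436×10^8 km.
Transfer time t = π√(a_t³/μ) = 4.5810×10^7 s.
Target angular speed ω₂ = √(μ/r₂³) = 3.7376×10^-8 rad/s.
Angle swept by the target during transfer: ω₂·t = 1.7122 rad = 98.10°.
Arrival is 180° from departure on the ellipse, so φ = 180° − 98.10° = 81.90°.

φ = 81.90°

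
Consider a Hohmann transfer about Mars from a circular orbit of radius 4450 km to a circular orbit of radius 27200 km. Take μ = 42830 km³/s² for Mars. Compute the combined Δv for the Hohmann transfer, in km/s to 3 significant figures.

The Hohmann ellipse has a_t = (r₁ + r₂)/2 = 15825 km.
Circular speed at r₁: v₁ = √(μ/r₁) = √(42830/4450) = 3.1024 km/s.
Transfer-orbit speed at r₁ (v² = μ(2/r − 1/a)): v_p = √[μ(2/r₁ − 1/a_t)] = 4.0673 km/s.
First burn Δv₁ = |v_p − v₁| = 0.9649 km/s.
Circular speed at r₂: v₂ = √(μ/r₂) = 1.2548 km/s.
Transfer-orbit speed at r₂: v_a = √[μ(2/r₂ − 1/a_t)] = 0.66542 km/s.
Second burn Δv₂ = |v₂ − v_a| = 0.5894 km/s.
Δv = Δv₁ + Δv₂ = 0.9649 + 0.5894 = 1.554 km/s.

Δv = 1.55 km/s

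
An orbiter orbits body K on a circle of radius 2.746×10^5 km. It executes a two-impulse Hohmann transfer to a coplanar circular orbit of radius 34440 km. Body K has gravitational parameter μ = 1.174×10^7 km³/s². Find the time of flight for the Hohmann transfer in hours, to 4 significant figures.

t = 15.47 hours

Semi-major axis of the transfer orbit: a_t = (2.746×10^5 + 34440)/2 = 1.5452×10^5 km.
Half the transfer-orbit period gives t = π√(a_t³/μ) = 55690 s.
Converting: 55690 s ÷ 3600 s/hour = 15.47 hours.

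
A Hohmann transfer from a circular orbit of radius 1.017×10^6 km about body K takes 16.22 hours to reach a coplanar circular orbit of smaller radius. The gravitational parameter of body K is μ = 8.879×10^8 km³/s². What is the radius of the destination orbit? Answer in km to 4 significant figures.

Transfer time t = 16.22 hours = 58392 s, and t = π√(a_t³/μ).
So a_t = (μ t²/π²)^(1/3) = (8.879×10^8 × (58392)² / π²)^(1/3) = 6.7441×10^5 km.
Since a_t = (r₁ + r₂)/2, r₂ = 2a_t − r₁ = 2×6.7441×10^5 − 1.017×10^6 = 3.3182×10^5 km.

r₂ = 3.318×10^5 km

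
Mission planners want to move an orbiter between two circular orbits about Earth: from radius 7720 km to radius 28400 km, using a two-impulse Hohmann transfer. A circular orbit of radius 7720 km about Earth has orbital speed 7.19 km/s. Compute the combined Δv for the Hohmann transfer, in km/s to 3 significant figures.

From the circular-orbit relation v² = μ/r at r = 7720 km: μ = v²r = (7.19)² × 7720 = 3.99094×10^5 km³/s².
Semi-major axis of the transfer orbit: a_t = (7720 + 28400)/2 = 18060 km.
At r₁ the circular-orbit speed is v₁ = √(μ/r₁) = 7.190 km/s.
On the transfer ellipse at r₁, vis-viva gives v_p = √[μ(2/r₁ − 1/a_t)] = 9.016 km/s.
First burn Δv₁ = |v_p − v₁| = 1.826 km/s.
Circular speed at r₂: v₂ = √(μ/r₂) = 3.749 km/s.
Transfer-orbit speed at r₂: v_a = √[μ(2/r₂ − 1/a_t)] = 2.451 km/s.
Second burn Δv₂ = |v₂ − v_a| = 1.298 km/s.
Total Δv = Δv₁ + Δv₂ = 3.124 km/s.

Δv = 3.12 km/s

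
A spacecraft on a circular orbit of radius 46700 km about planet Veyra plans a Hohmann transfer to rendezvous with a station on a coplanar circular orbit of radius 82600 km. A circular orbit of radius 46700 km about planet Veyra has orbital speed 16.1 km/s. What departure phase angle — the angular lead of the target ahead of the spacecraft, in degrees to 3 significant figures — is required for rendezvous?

From the circular-orbit relation v² = μ/r at r = 46700 km: μ = v²r = (16.1)² × 46700 = 1.21051×10^7 km³/s².
Semi-major axis of the transfer orbit: a_t = (46700 + 82600)/2 = 64650 km.
The half-period of the transfer ellipse is t = π√(a_t³/μ) = 14843 s.
Target angular speed ω₂ = √(μ/r₂³) = 1.4656×10^-4 rad/s.
Angle swept by the target during transfer: ω₂·t = 2.175 rad = 124.6°.
The spacecraft traverses 180° on the transfer ellipse, so the target must lead by 180° − 124.6° = 55.4°.

φ = 55.4°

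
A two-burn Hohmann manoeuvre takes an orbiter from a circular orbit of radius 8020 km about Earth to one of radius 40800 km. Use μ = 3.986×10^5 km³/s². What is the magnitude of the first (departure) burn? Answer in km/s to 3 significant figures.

Transfer-ellipse semi-major axis a_t = (r₁ + r₂)/2 = (8020 + 40800)/2 = 24410 km.
Circular speed at r = 8020 km: v_c = √(μ/r) = 7.04988 km/s.
Vis-viva on the transfer ellipse at r = 8020 km gives v_t = √[μ(2/r − 1/a_t)] = 9.11439 km/s.
Δv₁ = |v_t − v_c| = |9.11439 − 7.04988| = 2.065 km/s.

Δv₁ = 2.06 km/s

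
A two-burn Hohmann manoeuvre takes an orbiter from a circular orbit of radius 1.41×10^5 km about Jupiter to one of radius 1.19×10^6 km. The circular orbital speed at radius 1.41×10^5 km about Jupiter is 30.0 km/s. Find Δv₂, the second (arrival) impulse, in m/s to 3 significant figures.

From the circular-orbit relation v² = μ/r at r = 1.41×10^5 km: μ = v²r = (30.0)² × 1.41×10^5 = 1.26900×10^8 km³/s².
The Hohmann ellipse has a_t = (r₁ + r₂)/2 = 6.655×10^5 km.
Circular speed at r = 1.190×10^6 km: v_c = √(μ/r) = 10.3266 km/s.
Vis-viva on the transfer ellipse at r = 1.190×10^6 km gives v_t = √[μ(2/r − 1/a_t)] = 4.75327 km/s.
Δv₂ = |v_t − v_c| = |4.75327 − 10.3266| = 5.573 km/s.

Δv₂ = 5570 m/s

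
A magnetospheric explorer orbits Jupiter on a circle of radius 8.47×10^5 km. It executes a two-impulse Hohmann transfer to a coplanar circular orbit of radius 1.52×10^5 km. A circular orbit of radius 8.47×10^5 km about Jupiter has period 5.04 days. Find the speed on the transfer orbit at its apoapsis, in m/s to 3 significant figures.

From Kepler's third law T² = 4π²r³/μ at r = 8.47×10^5 km, T = 5.04 days = 5.04 × 86400 s = 4.35456×10^5 s: μ = 4π²r³/T² = 1.26509×10^8 km³/s².
Semi-major axis of the transfer orbit: a_t = (8.470×10^5 + 1.520×10^5)/2 = 4.995×10^5 km.
The apoapsis of the transfer ellipse is at r = 8.470×10^5 km.
Vis-viva: v = √[μ(2/r − 1/a_t)] = √[1.26509×10^8 × (2/8.470×10^5 − 1/4.995×10^5)] = 6.742 km/s.

v = 6740 m/s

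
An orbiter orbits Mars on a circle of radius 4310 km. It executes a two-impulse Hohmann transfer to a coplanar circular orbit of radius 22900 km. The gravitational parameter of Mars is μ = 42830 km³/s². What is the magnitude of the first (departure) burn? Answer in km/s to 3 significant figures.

Transfer-ellipse semi-major axis a_t = (r₁ + r₂)/2 = (4310 + 22900)/2 = 13605 km.
On the circular orbit at r = 4310 km, v_c = √(μ/r) = 3.15236 km/s.
Transfer-orbit speed at the same r (vis-viva, a = a_t): v_t = √[μ(2/r − 1/a_t)] = 4.08982 km/s.
Δv₁ = |v_t − v_c| = |4.08982 − 3.15236| = 0.9375 km/s.

Δv₁ = 0.937 km/s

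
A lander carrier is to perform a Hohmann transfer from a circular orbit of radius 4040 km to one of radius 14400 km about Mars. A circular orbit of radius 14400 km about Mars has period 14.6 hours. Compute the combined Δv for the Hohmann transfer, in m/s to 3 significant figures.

Δv = 1390 m/s

From Kepler's third law T² = 4π²r³/μ at r = 14400 km, T = 14.6 hours = 14.6 × 3600 s = 52560 s: μ = 4π²r³/T² = 42671.4 km³/s².
The Hohmann ellipse has a_t = (r₁ + r₂)/2 = 9220 km.
Circular speed at r₁: v₁ = √(μ/r₁) = √(42671.4/4040) = 3.249957 km/s.
On the transfer ellipse at r₁, vis-viva gives v_p = √[μ(2/r₁ − 1/a_t)] = 4.061564 km/s.
First burn Δv₁ = |v_p − v₁| = 0.81161 km/s.
Circular speed at r₂: v₂ = √(μ/r₂) = 1.72142 km/s.
Transfer-orbit speed at r₂: v_a = √[μ(2/r₂ − 1/a_t)] = 1.13949 km/s.
Second burn Δv₂ = |v₂ − v_a| = 0.58193 km/s.
Total Δv = Δv₁ + Δv₂ = 1.394 km/s.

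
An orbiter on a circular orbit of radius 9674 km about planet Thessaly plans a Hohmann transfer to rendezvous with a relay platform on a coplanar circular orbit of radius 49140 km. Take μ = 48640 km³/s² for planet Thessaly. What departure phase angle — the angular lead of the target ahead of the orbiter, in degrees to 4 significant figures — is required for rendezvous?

φ = 96.67°

The Hohmann ellipse has a_t = (r₁ + r₂)/2 = 29407 km.
The half-period of the transfer ellipse is t = π√(a_t³/μ) = 71834 s.
The target's mean motion on its circular orbit is ω₂ = √(μ/r₂³) = 2.0246×10^-5 rad/s.
Angle swept by the target during transfer: ω₂·t = 1.4544 rad = 83.33°.
The orbiter traverses 180° on the transfer ellipse, so the target must lead by 180° − 83.33° = 96.67°.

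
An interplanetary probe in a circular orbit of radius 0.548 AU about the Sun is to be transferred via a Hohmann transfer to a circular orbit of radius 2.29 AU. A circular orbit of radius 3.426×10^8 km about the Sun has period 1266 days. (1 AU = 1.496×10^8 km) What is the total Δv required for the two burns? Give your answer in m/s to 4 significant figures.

From Kepler's third law T² = 4π²r³/μ at r = 3.426×10^8 km, T = 1266 days = 1266 × 86400 s = 1.093824×10^8 s: μ = 4π²r³/T² = 1.32687×10^11 km³/s².
In km: r₁ = 0.548 × 1.496×10^8 = 8.19808×10^7 km; r₂ = 2.29 × 1.496×10^8 = 3.42584×10^8 km.
Semi-major axis of the transfer orbit: a_t = (8.19808×10^7 + 3.42584×10^8)/2 = 2.122824×10^8 km.
At r₁ the circular-orbit speed is v₁ = √(μ/r₁) = 40.23 km/s.
On the transfer ellipse at r₁, vis-viva equation gives v_p = √[μ(2/r₁ − 1/a_t)] = 51.11 km/s.
First burn Δv₁ = |v_p − v₁| = 10.88 km/s.
Circular speed at r₂: v₂ = √(μ/r₂) = 19.68 km/s.
Transfer-orbit speed at r₂: v_a = √[μ(2/r₂ − 1/a_t)] = 12.23 km/s.
Second burn Δv₂ = |v₂ − v_a| = 7.450 km/s.
Total Δv = Δv₁ + Δv₂ = 18.33 km/s.

Δv = 18330 m/s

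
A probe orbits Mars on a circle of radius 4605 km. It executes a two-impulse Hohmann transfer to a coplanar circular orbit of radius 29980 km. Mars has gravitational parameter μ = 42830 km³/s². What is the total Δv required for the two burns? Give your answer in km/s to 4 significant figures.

Δv = 1.544 km/s

The Hohmann ellipse has a_t = (r₁ + r₂)/2 = 17292.5 km.
At r₁ the circular-orbit speed is v₁ = √(μ/r₁) = 3.049715 km/s.
On the transfer ellipse at r₁, vis-viva gives v_p = √[μ(2/r₁ − 1/a_t)] = 4.015560 km/s.
First burn Δv₁ = |v_p − v₁| = 0.9658 km/s.
Circular speed at r₂: v₂ = √(μ/r₂) = 1.1952 km/s.
Transfer-orbit speed at r₂: v_a = √[μ(2/r₂ − 1/a_t)] = 0.61680 km/s.
Second burn Δv₂ = |v₂ − v_a| = 0.5784 km/s.
Total Δv = Δv₁ + Δv₂ = 1.544 km/s.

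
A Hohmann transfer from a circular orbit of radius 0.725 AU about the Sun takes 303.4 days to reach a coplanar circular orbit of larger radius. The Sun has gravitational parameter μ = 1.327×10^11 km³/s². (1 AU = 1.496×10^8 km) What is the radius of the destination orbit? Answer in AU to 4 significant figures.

r₂ = 2.080 AU

In km: r₁ = 0.725 × 1.496×10^8 = 1.0846×10^8 km.
Transfer time t = 303.4 days = 2.621376×10^7 s, and t = π√(a_t³/μ).
So a_t = (μ t²/π²)^(1/3) = (1.327×10^11 × (2.621376×10^7)² / π²)^(1/3) = 2.0983×10^8 km.
Since a_t = (r₁ + r₂)/2, r₂ = 2a_t − r₁ = 2×2.0983×10^8 − 1.0846×10^8 = 3.112×10^8 km.
In AU: r₂ = 3.112×10^8 / 1.496×10^8 = 2.080 AU.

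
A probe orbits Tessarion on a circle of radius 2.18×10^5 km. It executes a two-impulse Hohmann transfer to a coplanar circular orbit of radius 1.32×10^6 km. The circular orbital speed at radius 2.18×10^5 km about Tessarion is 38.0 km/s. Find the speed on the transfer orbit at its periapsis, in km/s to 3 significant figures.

From the circular-orbit relation v² = μ/r at r = 2.18×10^5 km: μ = v²r = (38.0)² × 2.18×10^5 = 3.14792×10^8 km³/s².
Transfer-ellipse semi-major axis a_t = (r₁ + r₂)/2 = (2.180×10^5 + 1.320×10^6)/2 = 7.690×10^5 km.
At periapsis, r = 2.180×10^5 km.
Applying v² = μ(2/r − 1/a_t): v = 49.79 km/s.

v = 49.8 km/s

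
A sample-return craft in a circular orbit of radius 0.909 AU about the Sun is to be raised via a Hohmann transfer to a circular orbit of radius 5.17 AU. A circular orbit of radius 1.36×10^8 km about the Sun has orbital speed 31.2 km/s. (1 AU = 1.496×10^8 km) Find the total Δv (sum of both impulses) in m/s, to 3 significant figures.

From the circular-orbit relation v² = μ/r at r = 1.36×10^8 km: μ = v²r = (31.2)² × 1.36×10^8 = 1.32388×10^11 km³/s².
In km: r₁ = 0.909 × 1.496×10^8 = 1.359864×10^8 km; r₂ = 5.17 × 1.496×10^8 = 7.73432×10^8 km.
Semi-major axis of the transfer orbit: a_t = (1.359864×10^8 + 7.73432×10^8)/2 = 4.547092×10^8 km.
At r₁ the circular-orbit speed is v₁ = √(μ/r₁) = 31.20156 km/s.
On the transfer ellipse at r₁, v² = μ(2/r − 1/a) gives v_p = √[μ(2/r₁ − 1/a_t)] = 40.69307 km/s.
First burn Δv₁ = |v_p − v₁| = 9.492 km/s.
Circular speed at r₂: v₂ = √(μ/r₂) = 13.083 km/s.
Transfer-orbit speed at r₂: v_a = √[μ(2/r₂ − 1/a_t)] = 7.1547 km/s.
Second burn Δv₂ = |v₂ − v_a| = 5.928 km/s.
Δv = Δv₁ + Δv₂ = 9.492 + 5.928 = 15.42 km/s.

Δv = 15400 m/s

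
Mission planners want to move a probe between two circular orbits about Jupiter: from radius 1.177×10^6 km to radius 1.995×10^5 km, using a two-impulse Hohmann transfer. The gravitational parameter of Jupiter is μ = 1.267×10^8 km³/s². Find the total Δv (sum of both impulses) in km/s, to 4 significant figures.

Δv = 12.54 km/s

The Hohmann ellipse has a_t = (r₁ + r₂)/2 = 6.8825×10^5 km.
Circular speed at r₁: v₁ = √(μ/r₁) = √(1.267×10^8/1.177×10^6) = 10.375 km/s.
On the transfer ellipse at r₁, vis-viva equation gives v_a = √[μ(2/r₁ − 1/a_t)] = 5.5860 km/s.
First burn Δv₁ = |v_a − v₁| = 4.789 km/s.
At r₂, v₂ = √(μ/r₂) = 25.201 km/s.
Transfer-orbit speed at r₂: v_p = √[μ(2/r₂ − 1/a_t)] = 32.956 km/s.
Second burn Δv₂ = |v₂ − v_p| = 7.755 km/s.
Total Δv = Δv₁ + Δv₂ = 12.54 km/s.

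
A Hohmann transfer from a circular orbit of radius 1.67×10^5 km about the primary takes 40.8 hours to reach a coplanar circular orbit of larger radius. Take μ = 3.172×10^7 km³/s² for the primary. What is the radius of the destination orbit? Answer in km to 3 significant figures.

r₂ = 6.55×10^5 km

Transfer time t = 40.8 hours = 1.4688×10^5 s, and t = π√(a_t³/μ).
So a_t = (μ t²/π²)^(1/3) = (3.172×10^7 × (1.4688×10^5)² / π²)^(1/3) = 4.1082×10^5 km.
Since a_t = (r₁ + r₂)/2, r₂ = 2a_t − r₁ = 2×4.1082×10^5 − 1.670×10^5 = 6.5464×10^5 km.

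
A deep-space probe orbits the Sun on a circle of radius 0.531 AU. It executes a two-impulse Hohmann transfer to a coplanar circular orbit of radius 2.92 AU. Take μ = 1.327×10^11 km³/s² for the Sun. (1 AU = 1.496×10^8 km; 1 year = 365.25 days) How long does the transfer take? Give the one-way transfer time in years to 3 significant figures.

t = 1.13 years

In km: r₁ = 0.531 × 1.496×10^8 = 7.94376×10^7 km; r₂ = 2.92 × 1.496×10^8 = 4.36832×10^8 km.
The Hohmann ellipse has a_t = (r₁ + r₂)/2 = 2.581348×10^8 km.
By Kepler's third law the transfer-orbit period is T = 2π√(a_t³/μ), so t = T/2 = 3.577×10^7 s.
Converting: 3.577×10^7 s ÷ 3.15576×10^7 s/year (365.25 × 86400) = 1.13 years.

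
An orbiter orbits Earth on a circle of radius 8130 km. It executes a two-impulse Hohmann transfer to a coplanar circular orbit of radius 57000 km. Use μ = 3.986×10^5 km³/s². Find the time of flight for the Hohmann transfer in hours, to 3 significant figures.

t = 8.12 hours

The Hohmann ellipse has a_t = (r₁ + r₂)/2 = 32565 km.
Half the transfer-orbit period gives t = π√(a_t³/μ) = 29240 s.
Converting: 29240 s ÷ 3600 s/hour = 8.12 hours.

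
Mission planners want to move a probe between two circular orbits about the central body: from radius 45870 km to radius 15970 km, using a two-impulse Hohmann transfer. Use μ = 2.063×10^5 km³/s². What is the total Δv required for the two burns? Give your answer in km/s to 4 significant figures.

The Hohmann ellipse has a_t = (r₁ + r₂)/2 = 30920 km.
Circular speed at r₁: v₁ = √(μ/r₁) = √(2.063×10^5/45870) = 2.1207 km/s.
Transfer-orbit speed at r₁ (vis-viva): v_a = √[μ(2/r₁ − 1/a_t)] = 1.5241 km/s.
First burn Δv₁ = |v_a − v₁| = 0.5966 km/s.
Circular speed at r₂: v₂ = √(μ/r₂) = 3.5942 km/s.
Transfer-orbit speed at r₂: v_p = √[μ(2/r₂ − 1/a_t)] = 4.3777 km/s.
Second burn Δv₂ = |v₂ − v_p| = 0.7835 km/s.
Total Δv = Δv₁ + Δv₂ = 1.380 km/s.

Δv = 1.380 km/s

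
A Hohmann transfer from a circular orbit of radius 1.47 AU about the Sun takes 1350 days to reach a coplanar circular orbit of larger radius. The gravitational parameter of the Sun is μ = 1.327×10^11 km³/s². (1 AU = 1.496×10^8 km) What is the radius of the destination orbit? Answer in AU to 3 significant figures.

r₂ = 6.12 AU

In km: r₁ = 1.47 × 1.496×10^8 = 2.19912×10^8 km.
Transfer time t = 1350 days = 1.1664×10^8 s, and t = π√(a_t³/μ).
So a_t = (μ t²/π²)^(1/3) = (1.327×10^11 × (1.1664×10^8)² / π²)^(1/3) = 5.6766×10^8 km.
Since a_t = (r₁ + r₂)/2, r₂ = 2a_t − r₁ = 2×5.6766×10^8 − 2.19912×10^8 = 9.15408×10^8 km.
In AU: r₂ = 9.15408×10^8 / 1.496×10^8 = 6.12 AU.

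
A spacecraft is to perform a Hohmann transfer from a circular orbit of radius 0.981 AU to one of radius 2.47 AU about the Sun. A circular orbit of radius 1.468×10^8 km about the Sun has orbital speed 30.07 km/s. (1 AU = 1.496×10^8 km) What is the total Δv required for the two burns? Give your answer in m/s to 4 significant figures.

Δv = 10570 m/s

From the circular-orbit relation v² = μ/r at r = 1.468×10^8 km: μ = v²r = (30.07)² × 1.468×10^8 = 1.32737×10^11 km³/s².
In km: r₁ = 0.981 × 1.496×10^8 = 1.467576×10^8 km; r₂ = 2.47 × 1.496×10^8 = 3.69512×10^8 km.
The Hohmann ellipse has a_t = (r₁ + r₂)/2 = 2.581348×10^8 km.
At r₁ the circular-orbit speed is v₁ = √(μ/r₁) = 30.074 km/s.
Transfer-orbit speed at r₁ (vis-viva equation): v_p = √[μ(2/r₁ − 1/a_t)] = 35.982 km/s.
First burn Δv₁ = |v_p − v₁| = 5.908 km/s.
At r₂, v₂ = √(μ/r₂) = 18.953 km/s.
Transfer-orbit speed at r₂: v_a = √[μ(2/r₂ − 1/a_t)] = 14.291 km/s.
Second burn Δv₂ = |v₂ − v_a| = 4.662 km/s.
Total Δv = Δv₁ + Δv₂ = 10.57 km/s.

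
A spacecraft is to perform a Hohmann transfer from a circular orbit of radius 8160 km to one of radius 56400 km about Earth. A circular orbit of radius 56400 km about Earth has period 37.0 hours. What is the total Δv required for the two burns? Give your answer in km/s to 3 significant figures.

From Kepler's third law T² = 4π²r³/μ at r = 56400 km, T = 37.0 hours = 37.0 × 3600 s = 1.332×10^5 s: μ = 4π²r³/T² = 3.99198×10^5 km³/s².
Semi-major axis of the transfer orbit: a_t = (8160 + 56400)/2 = 32280 km.
Circular speed at r₁: v₁ = √(μ/r₁) = √(3.99198×10^5/8160) = 6.994 km/s.
On the transfer ellipse at r₁, vis-viva gives v_p = √[μ(2/r₁ − 1/a_t)] = 9.245 km/s.
First burn Δv₁ = |v_p − v₁| = 2.251 km/s.
At r₂, v₂ = √(μ/r₂) = 2.6604 km/s.
Transfer-orbit speed at r₂: v_a = √[μ(2/r₂ − 1/a_t)] = 1.3376 km/s.
Second burn Δv₂ = |v₂ − v_a| = 1.323 km/s.
Δv = Δv₁ + Δv₂ = 2.251 + 1.323 = 3.574 km/s.

Δv = 3.57 km/s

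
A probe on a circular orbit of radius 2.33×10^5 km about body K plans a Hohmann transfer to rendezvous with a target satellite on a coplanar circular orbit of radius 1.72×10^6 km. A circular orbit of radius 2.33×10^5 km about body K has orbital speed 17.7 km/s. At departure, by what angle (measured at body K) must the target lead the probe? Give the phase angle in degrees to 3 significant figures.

φ = 103°

From the circular-orbit relation v² = μ/r at r = 2.33×10^5 km: μ = v²r = (17.7)² × 2.33×10^5 = 7.29966×10^7 km³/s².
Transfer-ellipse semi-major axis a_t = (r₁ + r₂)/2 = (2.330×10^5 + 1.720×10^6)/2 = 9.765×10^5 km.
The half-period of the transfer ellipse is t = π√(a_t³/μ) = 3.5482×10^5 s.
Target angular speed ω₂ = √(μ/r₂³) = 3.7876×10^-6 rad/s.
Angle swept by the target during transfer: ω₂·t = 1.3439 rad = 77.00°.
Arrival is 180° from departure on the ellipse, so φ = 180° − 77.00° = 103°.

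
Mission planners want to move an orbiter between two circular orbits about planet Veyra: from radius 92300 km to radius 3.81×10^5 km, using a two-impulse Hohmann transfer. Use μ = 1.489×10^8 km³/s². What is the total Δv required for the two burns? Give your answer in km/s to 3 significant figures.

Semi-major axis of the transfer orbit: a_t = (92300 + 3.810×10^5)/2 = 2.3665×10^5 km.
Circular speed at r₁: v₁ = √(μ/r₁) = √(1.489×10^8/92300) = 40.16 km/s.
On the transfer ellipse at r₁, vis-viva equation gives v_p = √[μ(2/r₁ − 1/a_t)] = 50.96 km/s.
First burn Δv₁ = |v_p − v₁| = 10.80 km/s.
Circular speed at r₂: v₂ = √(μ/r₂) = 19.769 km/s.
Transfer-orbit speed at r₂: v_a = √[μ(2/r₂ − 1/a_t)] = 12.346 km/s.
Second burn Δv₂ = |v₂ − v_a| = 7.423 km/s.
Δv = Δv₁ + Δv₂ = 10.80 + 7.423 = 18.22 km/s.

Δv = 18.2 km/s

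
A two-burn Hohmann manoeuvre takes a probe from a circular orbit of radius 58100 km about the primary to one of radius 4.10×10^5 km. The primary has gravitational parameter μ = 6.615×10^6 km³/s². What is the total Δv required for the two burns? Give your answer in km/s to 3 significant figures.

Δv = 5.47 km/s

The Hohmann ellipse has a_t = (r₁ + r₂)/2 = 2.3405×10^5 km.
Circular speed at r₁: v₁ = √(μ/r₁) = √(6.615×10^6/58100) = 10.6703 km/s.
Transfer-orbit speed at r₁ (vis-viva equation): v_p = √[μ(2/r₁ − 1/a_t)] = 14.1226 km/s.
First burn Δv₁ = |v_p − v₁| = 3.4523 km/s.
Circular speed at r₂: v₂ = √(μ/r₂) = 4.01673 km/s.
Transfer-orbit speed at r₂: v_a = √[μ(2/r₂ − 1/a_t)] = 2.00127 km/s.
Second burn Δv₂ = |v₂ − v_a| = 2.0155 km/s.
Total Δv = Δv₁ + Δv₂ = 5.468 km/s.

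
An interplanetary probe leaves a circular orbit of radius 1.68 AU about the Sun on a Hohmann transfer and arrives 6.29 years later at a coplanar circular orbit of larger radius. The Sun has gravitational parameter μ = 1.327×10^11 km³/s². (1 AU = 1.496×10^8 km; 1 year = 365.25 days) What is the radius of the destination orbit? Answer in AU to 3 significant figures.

In km: r₁ = 1.68 × 1.496×10^8 = 2.51328×10^8 km.
Transfer time t = 6.29 years × 365.25 × 86400 s = 1.98497304×10^8 s, and t = π√(a_t³/μ).
So a_t = (μ t²/π²)^(1/3) = (1.327×10^11 × (1.98497304×10^8)² / π²)^(1/3) = 8.0915×10^8 km.
Since a_t = (r₁ + r₂)/2, r₂ = 2a_t − r₁ = 2×8.0915×10^8 − 2.51328×10^8 = 1.366972×10^9 km.
In AU: r₂ = 1.366972×10^9 / 1.496×10^8 = 9.14 AU.

r₂ = 9.14 AU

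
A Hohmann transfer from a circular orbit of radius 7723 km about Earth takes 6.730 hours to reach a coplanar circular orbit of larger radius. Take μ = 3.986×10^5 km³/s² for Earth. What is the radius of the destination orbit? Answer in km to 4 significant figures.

Transfer time t = 6.730 hours = 24228 s, and t = π√(a_t³/μ).
So a_t = (μ t²/π²)^(1/3) = (3.986×10^5 × (24228)² / π²)^(1/3) = 28727 km.
Since a_t = (r₁ + r₂)/2, r₂ = 2a_t − r₁ = 2×28727 − 7723 = 49731 km.

r₂ = 49730 km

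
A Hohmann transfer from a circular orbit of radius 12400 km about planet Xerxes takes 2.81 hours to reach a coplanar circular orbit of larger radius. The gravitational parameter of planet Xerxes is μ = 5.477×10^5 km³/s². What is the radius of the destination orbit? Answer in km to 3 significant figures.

r₂ = 23300 km

Transfer time t = 2.81 hours = 10116 s, and t = π√(a_t³/μ).
So a_t = (μ t²/π²)^(1/3) = (5.477×10^5 × (10116)² / π²)^(1/3) = 17841 km.
Since a_t = (r₁ + r₂)/2, r₂ = 2a_t − r₁ = 2×17841 − 12400 = 23282 km.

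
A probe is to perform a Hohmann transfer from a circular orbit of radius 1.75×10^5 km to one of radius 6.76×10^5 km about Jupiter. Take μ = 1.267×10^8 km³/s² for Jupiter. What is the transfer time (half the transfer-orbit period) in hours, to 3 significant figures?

t = 21.5 hours

The Hohmann ellipse has a_t = (r₁ + r₂)/2 = 4.255×10^5 km.
Transfer time t = π√(a_t³/μ) = π√((4.255×10^5)³ / 1.267×10^8) = 77470 s.
Converting: 77470 s ÷ 3600 s/hour = 21.5 hours.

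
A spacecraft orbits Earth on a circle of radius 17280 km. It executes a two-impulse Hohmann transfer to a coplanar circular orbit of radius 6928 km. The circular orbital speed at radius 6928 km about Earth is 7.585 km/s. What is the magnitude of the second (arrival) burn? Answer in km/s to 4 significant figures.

Δv₂ = 1.478 km/s

From the circular-orbit relation v² = μ/r at r = 6928 km: μ = v²r = (7.585)² × 6928 = 3.98583×10^5 km³/s².
The Hohmann ellipse has a_t = (r₁ + r₂)/2 = 12104 km.
On the circular orbit at r = 6928 km, v_c = √(μ/r) = 7.585 km/s.
Vis-viva on the transfer ellipse at r = 6928 km gives v_t = √[μ(2/r − 1/a_t)] = 9.063 km/s.
Δv₂ = |v_t − v_c| = |9.063 − 7.585| = 1.478 km/s.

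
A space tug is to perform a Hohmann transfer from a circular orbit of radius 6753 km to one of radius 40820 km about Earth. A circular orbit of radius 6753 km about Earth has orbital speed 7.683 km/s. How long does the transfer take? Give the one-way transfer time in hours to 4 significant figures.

t = 5.071 hours

From the circular-orbit relation v² = μ/r at r = 6753 km: μ = v²r = (7.683)² × 6753 = 3.98619×10^5 km³/s².
The Hohmann ellipse has a_t = (r₁ + r₂)/2 = 23786.5 km.
By Kepler's third law the transfer-orbit period is T = 2π√(a_t³/μ), so t = T/2 = 18254 s.
Converting: 18254 s ÷ 3600 s/hour = 5.071 hours.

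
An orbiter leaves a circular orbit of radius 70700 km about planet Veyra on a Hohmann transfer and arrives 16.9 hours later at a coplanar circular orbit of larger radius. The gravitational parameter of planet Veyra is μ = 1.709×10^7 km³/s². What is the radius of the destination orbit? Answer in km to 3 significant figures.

r₂ = 3.01×10^5 km

Transfer time t = 16.9 hours = 60840 s, and t = π√(a_t³/μ).
So a_t = (μ t²/π²)^(1/3) = (1.709×10^7 × (60840)² / π²)^(1/3) = 1.8575×10^5 km.
Since a_t = (r₁ + r₂)/2, r₂ = 2a_t − r₁ = 2×1.8575×10^5 − 70700 = 3.008×10^5 km.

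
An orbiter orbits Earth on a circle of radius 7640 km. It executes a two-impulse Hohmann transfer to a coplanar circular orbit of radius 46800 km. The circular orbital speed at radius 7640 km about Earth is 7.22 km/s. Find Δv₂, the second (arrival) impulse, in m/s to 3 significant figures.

From the circular-orbit relation v² = μ/r at r = 7640 km: μ = v²r = (7.22)² × 7640 = 3.98261×10^5 km³/s².
The Hohmann ellipse has a_t = (r₁ + r₂)/2 = 27220 km.
On the circular orbit at r = 46800 km, v_c = √(μ/r) = 2.917 km/s.
Vis-viva on the transfer ellipse at r = 46800 km gives v_t = √[μ(2/r − 1/a_t)] = 1.545 km/s.
Δv₂ = |v_t − v_c| = |1.545 − 2.917| = 1.372 km/s.

Δv₂ = 1370 m/s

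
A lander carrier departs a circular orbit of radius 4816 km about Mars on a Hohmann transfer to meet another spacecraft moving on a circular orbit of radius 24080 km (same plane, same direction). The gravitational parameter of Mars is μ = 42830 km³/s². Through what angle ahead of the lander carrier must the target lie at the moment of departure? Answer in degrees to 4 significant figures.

Transfer-ellipse semi-major axis a_t = (r₁ + r₂)/2 = (4816 + 24080)/2 = 14448 km.
The half-period of the transfer ellipse is t = π√(a_t³/μ) = 26363 s.
The target's mean motion on its circular orbit is ω₂ = √(μ/r₂³) = 5.5385×10^-5 rad/s.
Angle swept by the target during transfer: ω₂·t = 1.4601 rad = 83.66°.
Arrival is 180° from departure on the ellipse, so φ = 180° − 83.66° = 96.34°.

φ = 96.34°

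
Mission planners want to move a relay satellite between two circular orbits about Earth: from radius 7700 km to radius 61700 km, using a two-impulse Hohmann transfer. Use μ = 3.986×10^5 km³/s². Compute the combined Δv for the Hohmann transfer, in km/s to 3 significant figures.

Δv = 3.74 km/s

The Hohmann ellipse has a_t = (r₁ + r₂)/2 = 34700 km.
Circular speed at r₁: v₁ = √(μ/r₁) = √(3.986×10^5/7700) = 7.194876 km/s.
Transfer-orbit speed at r₁ (v² = μ(2/r − 1/a)): v_p = √[μ(2/r₁ − 1/a_t)] = 9.594031 km/s.
First burn Δv₁ = |v_p − v₁| = 2.3992 km/s.
At r₂, v₂ = √(μ/r₂) = 2.5417 km/s.
Transfer-orbit speed at r₂: v_a = √[μ(2/r₂ − 1/a_t)] = 1.1973 km/s.
Second burn Δv₂ = |v₂ − v_a| = 1.3444 km/s.
Δv = Δv₁ + Δv₂ = 2.3992 + 1.3444 = 3.744 km/s.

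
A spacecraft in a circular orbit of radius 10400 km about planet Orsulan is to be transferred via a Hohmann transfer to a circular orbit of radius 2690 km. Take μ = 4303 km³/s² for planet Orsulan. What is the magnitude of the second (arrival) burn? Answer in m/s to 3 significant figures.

Δv₂ = 330 m/s

Semi-major axis of the transfer orbit: a_t = (10400 + 2690)/2 = 6545 km.
Circular speed at r = 2690 km: v_c = √(μ/r) = 1.2648 km/s.
Transfer-orbit speed at the same r (vis-viva, a = a_t): v_t = √[μ(2/r − 1/a_t)] = 1.5943 km/s.
Δv₂ = |v_t − v_c| = |1.5943 − 1.2648| = 0.3295 km/s.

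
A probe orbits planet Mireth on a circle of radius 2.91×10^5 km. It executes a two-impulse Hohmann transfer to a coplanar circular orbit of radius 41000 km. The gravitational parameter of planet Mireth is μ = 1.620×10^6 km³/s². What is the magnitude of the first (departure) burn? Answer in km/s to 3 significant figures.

Transfer-ellipse semi-major axis a_t = (r₁ + r₂)/2 = (2.910×10^5 + 41000)/2 = 1.660×10^5 km.
Circular speed at r = 2.910×10^5 km: v_c = √(μ/r) = 2.3595 km/s.
Transfer-orbit speed at the same r (vis-viva, a = a_t): v_t = √[μ(2/r − 1/a_t)] = 1.1726 km/s.
Δv₁ = |v_t − v_c| = |1.1726 − 2.3595| = 1.187 km/s.

Δv₁ = 1.19 km/s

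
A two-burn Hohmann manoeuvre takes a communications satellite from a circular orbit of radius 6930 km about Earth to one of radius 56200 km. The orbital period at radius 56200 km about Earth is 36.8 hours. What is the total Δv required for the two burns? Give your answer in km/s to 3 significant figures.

Δv = 3.95 km/s

From Kepler's third law T² = 4π²r³/μ at r = 56200 km, T = 36.8 hours = 36.8 × 3600 s = 1.3248×10^5 s: μ = 4π²r³/T² = 3.99271×10^5 km³/s².
Transfer-ellipse semi-major axis a_t = (r₁ + r₂)/2 = (6930 + 56200)/2 = 31565 km.
At r₁ the circular-orbit speed is v₁ = √(μ/r₁) = 7.590448 km/s.
Transfer-orbit speed at r₁ (vis-viva): v_p = √[μ(2/r₁ − 1/a_t)] = 10.12821 km/s.
First burn Δv₁ = |v_p − v₁| = 2.5378 km/s.
Circular speed at r₂: v₂ = √(μ/r₂) = 2.6654 km/s.
Transfer-orbit speed at r₂: v_a = √[μ(2/r₂ − 1/a_t)] = 1.2489 km/s.
Second burn Δv₂ = |v₂ − v_a| = 1.4165 km/s.
Δv = Δv₁ + Δv₂ = 2.5378 + 1.4165 = 3.954 km/s.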